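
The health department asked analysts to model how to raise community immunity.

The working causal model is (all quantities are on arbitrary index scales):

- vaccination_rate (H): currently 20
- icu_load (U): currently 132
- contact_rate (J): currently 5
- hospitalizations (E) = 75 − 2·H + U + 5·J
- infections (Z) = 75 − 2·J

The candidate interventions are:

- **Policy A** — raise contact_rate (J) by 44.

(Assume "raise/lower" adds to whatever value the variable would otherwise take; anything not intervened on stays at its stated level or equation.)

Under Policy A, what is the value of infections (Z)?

Policy A (J + 44):
  J = 5 + 44 = 49
  Z = 75 − 2·49 = -23

-23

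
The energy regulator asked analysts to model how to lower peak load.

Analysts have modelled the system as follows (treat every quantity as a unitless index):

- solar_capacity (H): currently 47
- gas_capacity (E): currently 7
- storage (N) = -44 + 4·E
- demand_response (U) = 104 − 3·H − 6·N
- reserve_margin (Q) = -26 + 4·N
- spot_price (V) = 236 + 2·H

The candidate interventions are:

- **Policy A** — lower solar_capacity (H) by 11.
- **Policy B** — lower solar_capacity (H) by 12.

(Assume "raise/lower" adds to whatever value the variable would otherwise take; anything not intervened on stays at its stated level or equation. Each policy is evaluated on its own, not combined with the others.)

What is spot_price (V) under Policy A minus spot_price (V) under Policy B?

2

Policy A (H − 11):
  H = 47 − 11 = 36
  V = 236 + 2·36 = 308
Policy B (H − 12):
  H = 47 − 12 = 35
  V = 236 + 2·35 = 306
V: 308 − 306 = 2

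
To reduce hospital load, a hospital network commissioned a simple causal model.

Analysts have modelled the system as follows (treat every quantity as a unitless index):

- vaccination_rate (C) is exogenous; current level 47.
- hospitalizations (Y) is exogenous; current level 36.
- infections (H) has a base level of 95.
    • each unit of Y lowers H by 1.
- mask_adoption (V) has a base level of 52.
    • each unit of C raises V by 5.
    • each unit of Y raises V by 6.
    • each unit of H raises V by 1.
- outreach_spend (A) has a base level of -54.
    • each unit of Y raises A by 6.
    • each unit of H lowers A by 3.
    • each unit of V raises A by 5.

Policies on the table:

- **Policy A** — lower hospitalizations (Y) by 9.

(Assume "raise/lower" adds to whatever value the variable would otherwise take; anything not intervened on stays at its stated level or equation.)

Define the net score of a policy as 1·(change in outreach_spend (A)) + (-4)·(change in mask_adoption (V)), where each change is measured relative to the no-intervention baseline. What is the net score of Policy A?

-126

Baseline:
  C = 47
  Y = 36
  H = 95 − 36 = 59
  V = 52 + 5·47 + 6·36 + 59 = 562
  A = -54 + 6·36 − 3·59 + 5·562 = 2795
Policy A (Y − 9):
  C = 47
  Y = 36 − 9 = 27
  H = 95 − 27 = 68
  V = 52 + 5·47 + 6·27 + 68 = 517
  A = -54 + 6·27 − 3·68 + 5·517 = 2489
ΔA = 2489 − 2795 = -306; ΔV = 517 − 562 = -45
Score = 1·(-306) + (-4)·(-45) = -126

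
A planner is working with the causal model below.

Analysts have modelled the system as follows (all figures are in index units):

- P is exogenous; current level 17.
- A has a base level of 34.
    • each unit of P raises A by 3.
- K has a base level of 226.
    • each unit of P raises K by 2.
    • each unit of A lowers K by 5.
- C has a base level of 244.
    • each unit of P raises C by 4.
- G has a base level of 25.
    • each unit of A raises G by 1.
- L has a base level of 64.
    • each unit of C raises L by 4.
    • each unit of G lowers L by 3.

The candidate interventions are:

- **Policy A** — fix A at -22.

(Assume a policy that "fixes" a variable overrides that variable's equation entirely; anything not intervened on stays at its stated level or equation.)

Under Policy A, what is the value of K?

370

Policy A (A := -22):
  P = 17
  A = -22
  K = 226 + 2·17 − 5·(-22) = 370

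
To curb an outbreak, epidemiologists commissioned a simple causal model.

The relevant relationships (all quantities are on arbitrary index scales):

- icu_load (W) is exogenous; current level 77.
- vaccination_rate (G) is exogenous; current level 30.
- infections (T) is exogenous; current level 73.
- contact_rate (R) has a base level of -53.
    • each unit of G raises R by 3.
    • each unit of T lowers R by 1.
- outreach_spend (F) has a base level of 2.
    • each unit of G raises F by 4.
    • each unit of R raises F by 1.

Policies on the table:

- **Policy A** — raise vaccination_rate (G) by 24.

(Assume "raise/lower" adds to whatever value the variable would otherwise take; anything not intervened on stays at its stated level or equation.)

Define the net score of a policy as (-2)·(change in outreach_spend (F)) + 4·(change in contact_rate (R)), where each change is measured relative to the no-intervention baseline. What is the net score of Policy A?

Baseline:
  G = 30
  T = 73
  R = -53 + 3·30 − 73 = -36
  F = 2 + 4·30 + (-36) = 86
Policy A (G + 24):
  G = 30 + 24 = 54
  T = 73
  R = -53 + 3·54 − 73 = 36
  F = 2 + 4·54 + 36 = 254
ΔF = 254 − 86 = 168; ΔR = 36 − (-36) = 72
Score = (-2)·168 + 4·72 = -48

-48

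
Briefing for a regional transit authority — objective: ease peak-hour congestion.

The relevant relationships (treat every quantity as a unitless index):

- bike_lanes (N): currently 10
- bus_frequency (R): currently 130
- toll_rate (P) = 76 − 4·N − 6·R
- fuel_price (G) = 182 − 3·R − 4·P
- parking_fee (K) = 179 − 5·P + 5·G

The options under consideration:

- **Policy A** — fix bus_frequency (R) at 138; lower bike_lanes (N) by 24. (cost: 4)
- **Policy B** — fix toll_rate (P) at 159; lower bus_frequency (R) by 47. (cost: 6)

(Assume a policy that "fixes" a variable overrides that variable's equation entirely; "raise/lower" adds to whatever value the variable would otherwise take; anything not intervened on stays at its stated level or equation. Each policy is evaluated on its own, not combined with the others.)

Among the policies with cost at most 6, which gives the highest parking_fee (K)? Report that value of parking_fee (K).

Policy A (R := 138, N − 24):
  N = 10 − 24 = -14
  R = 138
  P = 76 − 4·(-14) − 6·138 = -696
  G = 182 − 3·138 − 4·(-696) = 2552
  K = 179 − 5·(-696) + 5·2552 = 16419
Policy B (P := 159, R − 47):
  N = 10
  R = 130 − 47 = 83
  P = 159
  G = 182 − 3·83 − 4·159 = -703
  K = 179 − 5·159 + 5·(-703) = -4131
Comparing — Policy A: K=16419, Policy B: K=-4131. Highest is 16419 (Policy A).

16419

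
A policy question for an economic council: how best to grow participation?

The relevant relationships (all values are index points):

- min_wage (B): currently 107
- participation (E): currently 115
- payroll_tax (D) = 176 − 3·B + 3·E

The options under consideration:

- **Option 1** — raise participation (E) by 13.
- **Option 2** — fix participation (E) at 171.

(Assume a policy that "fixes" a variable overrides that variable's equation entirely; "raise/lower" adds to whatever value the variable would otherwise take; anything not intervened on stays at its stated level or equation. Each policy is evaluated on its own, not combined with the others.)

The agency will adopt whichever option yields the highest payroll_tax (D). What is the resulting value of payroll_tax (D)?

368

Option 1 (E + 13):
  B = 107
  E = 115 + 13 = 128
  D = 176 − 3·107 + 3·128 = 239
Option 2 (E := 171):
  B = 107
  E = 171
  D = 176 − 3·107 + 3·171 = 368
Comparing — Option 1: D=239, Option 2: D=368. Highest is 368 (Option 2).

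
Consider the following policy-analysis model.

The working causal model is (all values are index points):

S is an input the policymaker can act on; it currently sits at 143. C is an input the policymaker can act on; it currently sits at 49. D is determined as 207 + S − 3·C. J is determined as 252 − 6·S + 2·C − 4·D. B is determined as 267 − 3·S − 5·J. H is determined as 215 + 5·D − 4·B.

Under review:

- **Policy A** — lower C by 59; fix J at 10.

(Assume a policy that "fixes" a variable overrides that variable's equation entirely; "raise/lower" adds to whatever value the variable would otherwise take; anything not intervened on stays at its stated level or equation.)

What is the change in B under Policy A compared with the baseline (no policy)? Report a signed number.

-6650

Baseline:
  S = 143
  C = 49
  D = 207 + 143 − 3·49 = 203
  J = 252 − 6·143 + 2·49 − 4·203 = -1320
  B = 267 − 3·143 − 5·(-1320) = 6438
Policy A (C − 59, J := 10):
  S = 143
  C = 49 − 59 = -10
  D = 207 + 143 − 3·(-10) = 380
  J = 10
  B = 267 − 3·143 − 5·10 = -212
Change in B: -212 − 6438 = -6650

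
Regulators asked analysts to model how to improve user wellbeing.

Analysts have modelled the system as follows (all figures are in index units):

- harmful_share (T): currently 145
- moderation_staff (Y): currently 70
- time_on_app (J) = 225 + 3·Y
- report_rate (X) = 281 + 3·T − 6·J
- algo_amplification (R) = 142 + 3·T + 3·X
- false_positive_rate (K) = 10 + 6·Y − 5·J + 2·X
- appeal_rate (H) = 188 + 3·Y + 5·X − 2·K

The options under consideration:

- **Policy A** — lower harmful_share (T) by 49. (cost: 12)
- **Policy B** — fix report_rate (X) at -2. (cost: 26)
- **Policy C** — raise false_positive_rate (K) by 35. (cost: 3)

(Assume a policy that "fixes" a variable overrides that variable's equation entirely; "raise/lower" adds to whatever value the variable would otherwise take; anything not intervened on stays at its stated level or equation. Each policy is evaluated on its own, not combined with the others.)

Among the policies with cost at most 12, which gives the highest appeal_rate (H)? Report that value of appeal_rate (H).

Policy A (T − 49):
  T = 145 − 49 = 96
  Y = 70
  J = 225 + 3·70 = 435
  X = 281 + 3·96 − 6·435 = -2041
  K = 10 + 6·70 − 5·435 + 2·(-2041) = -5827
  H = 188 + 3·70 + 5·(-2041) − 2·(-5827) = 1847
Policy C (K + 35):
  T = 145
  Y = 70
  J = 225 + 3·70 = 435
  X = 281 + 3·145 − 6·435 = -1894
  K = 10 + 6·70 − 5·435 + 2·(-1894) (+35 from intervention) = -5498
  H = 188 + 3·70 + 5·(-1894) − 2·(-5498) = 1924
Comparing — Policy A: H=1847, Policy C: H=1924. Highest is 1924 (Policy C).

1924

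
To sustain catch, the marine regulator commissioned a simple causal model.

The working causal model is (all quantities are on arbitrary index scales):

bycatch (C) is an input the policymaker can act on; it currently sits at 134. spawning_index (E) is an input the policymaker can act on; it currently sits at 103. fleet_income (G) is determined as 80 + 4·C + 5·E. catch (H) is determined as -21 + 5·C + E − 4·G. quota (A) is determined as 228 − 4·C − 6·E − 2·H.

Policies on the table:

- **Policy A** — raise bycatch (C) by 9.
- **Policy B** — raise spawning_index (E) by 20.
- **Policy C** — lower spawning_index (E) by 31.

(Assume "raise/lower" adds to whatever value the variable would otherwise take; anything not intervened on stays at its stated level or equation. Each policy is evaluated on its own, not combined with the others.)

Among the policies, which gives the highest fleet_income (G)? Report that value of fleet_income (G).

1231

Policy A (C + 9):
  C = 134 + 9 = 143
  E = 103
  G = 80 + 4·143 + 5·103 = 1167
Policy B (E + 20):
  C = 134
  E = 103 + 20 = 123
  G = 80 + 4·134 + 5·123 = 1231
Policy C (E − 31):
  C = 134
  E = 103 − 31 = 72
  G = 80 + 4·134 + 5·72 = 976
Comparing — Policy A: G=1167, Policy B: G=1231, Policy C: G=976. Highest is 1231 (Policy B).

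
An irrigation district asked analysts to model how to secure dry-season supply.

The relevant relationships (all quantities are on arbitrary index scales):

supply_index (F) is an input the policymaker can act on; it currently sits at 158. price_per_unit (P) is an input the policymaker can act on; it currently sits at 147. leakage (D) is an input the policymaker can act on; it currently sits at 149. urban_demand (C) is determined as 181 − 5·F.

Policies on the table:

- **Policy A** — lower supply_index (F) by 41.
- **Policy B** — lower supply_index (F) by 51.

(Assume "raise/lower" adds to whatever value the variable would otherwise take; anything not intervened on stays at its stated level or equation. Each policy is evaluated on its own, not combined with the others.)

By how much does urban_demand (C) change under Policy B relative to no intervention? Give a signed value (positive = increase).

Baseline:
  F = 158
  C = 181 − 5·158 = -609
Policy B (F − 51):
  F = 158 − 51 = 107
  C = 181 − 5·107 = -354
Change in C: -354 − (-609) = 255

255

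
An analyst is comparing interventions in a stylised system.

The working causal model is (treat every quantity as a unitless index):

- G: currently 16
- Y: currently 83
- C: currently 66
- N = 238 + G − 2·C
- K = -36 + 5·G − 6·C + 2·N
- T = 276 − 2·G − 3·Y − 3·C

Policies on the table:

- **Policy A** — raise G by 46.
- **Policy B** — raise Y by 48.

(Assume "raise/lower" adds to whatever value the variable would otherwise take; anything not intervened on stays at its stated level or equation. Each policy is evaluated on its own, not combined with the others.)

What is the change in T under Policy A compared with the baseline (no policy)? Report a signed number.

-92

Baseline:
  G = 16
  Y = 83
  C = 66
  T = 276 − 2·16 − 3·83 − 3·66 = -203
Policy A (G + 46):
  G = 16 + 46 = 62
  Y = 83
  C = 66
  T = 276 − 2·62 − 3·83 − 3·66 = -295
Change in T: -295 − (-203) = -92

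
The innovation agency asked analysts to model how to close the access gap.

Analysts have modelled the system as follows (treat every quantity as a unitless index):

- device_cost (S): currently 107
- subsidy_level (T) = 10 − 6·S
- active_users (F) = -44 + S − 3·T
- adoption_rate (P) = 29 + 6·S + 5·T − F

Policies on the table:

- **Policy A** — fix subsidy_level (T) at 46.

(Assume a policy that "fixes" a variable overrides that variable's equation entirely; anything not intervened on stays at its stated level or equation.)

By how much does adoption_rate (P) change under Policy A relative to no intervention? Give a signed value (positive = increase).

5424

Baseline:
  S = 107
  T = 10 − 6·107 = -632
  F = -44 + 107 − 3·(-632) = 1959
  P = 29 + 6·107 + 5·(-632) − 1959 = -4448
Policy A (T := 46):
  S = 107
  T = 46
  F = -44 + 107 − 3·46 = -75
  P = 29 + 6·107 + 5·46 − (-75) = 976
Change in P: 976 − (-4448) = 5424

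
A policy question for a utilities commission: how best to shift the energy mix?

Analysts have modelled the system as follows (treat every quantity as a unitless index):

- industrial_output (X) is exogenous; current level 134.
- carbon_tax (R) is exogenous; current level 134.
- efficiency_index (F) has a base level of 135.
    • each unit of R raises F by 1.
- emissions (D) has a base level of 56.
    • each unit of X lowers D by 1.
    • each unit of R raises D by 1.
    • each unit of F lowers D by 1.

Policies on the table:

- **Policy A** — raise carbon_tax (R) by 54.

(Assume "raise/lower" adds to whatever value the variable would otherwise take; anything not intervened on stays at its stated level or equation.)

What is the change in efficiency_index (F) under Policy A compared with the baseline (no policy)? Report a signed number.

Baseline:
  R = 134
  F = 135 + 134 = 269
Policy A (R + 54):
  R = 134 + 54 = 188
  F = 135 + 188 = 323
Change in F: 323 − 269 = 54

54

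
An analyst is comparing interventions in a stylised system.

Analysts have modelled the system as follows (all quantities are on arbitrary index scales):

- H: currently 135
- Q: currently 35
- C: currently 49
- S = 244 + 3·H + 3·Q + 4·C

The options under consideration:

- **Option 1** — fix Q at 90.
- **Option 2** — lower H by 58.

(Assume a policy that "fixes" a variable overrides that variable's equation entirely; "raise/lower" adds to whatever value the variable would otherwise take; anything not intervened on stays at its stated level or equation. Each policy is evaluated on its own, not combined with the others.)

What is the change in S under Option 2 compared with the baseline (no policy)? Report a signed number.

-174

Baseline:
  H = 135
  Q = 35
  C = 49
  S = 244 + 3·135 + 3·35 + 4·49 = 950
Option 2 (H − 58):
  H = 135 − 58 = 77
  Q = 35
  C = 49
  S = 244 + 3·77 + 3·35 + 4·49 = 776
Change in S: 776 − 950 = -174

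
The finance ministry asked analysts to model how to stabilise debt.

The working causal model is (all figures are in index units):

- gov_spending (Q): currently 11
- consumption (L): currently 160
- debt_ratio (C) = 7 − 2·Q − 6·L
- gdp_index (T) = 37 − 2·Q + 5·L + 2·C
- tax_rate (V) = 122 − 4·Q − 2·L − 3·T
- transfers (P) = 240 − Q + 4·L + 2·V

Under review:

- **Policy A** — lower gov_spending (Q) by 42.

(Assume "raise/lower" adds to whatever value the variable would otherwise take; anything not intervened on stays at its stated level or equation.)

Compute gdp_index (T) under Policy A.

Policy A (Q − 42):
  Q = 11 − 42 = -31
  L = 160
  C = 7 − 2·(-31) − 6·160 = -891
  T = 37 − 2·(-31) + 5·160 + 2·(-891) = -883

-883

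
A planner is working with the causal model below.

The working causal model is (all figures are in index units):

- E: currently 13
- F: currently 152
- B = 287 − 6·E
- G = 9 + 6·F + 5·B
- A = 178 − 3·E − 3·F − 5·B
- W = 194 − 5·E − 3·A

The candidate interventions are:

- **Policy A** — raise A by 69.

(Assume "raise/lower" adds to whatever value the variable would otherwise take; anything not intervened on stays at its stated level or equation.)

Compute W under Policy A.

4008

Policy A (A + 69):
  E = 13
  F = 152
  B = 287 − 6·13 = 209
  A = 178 − 3·13 − 3·152 − 5·209 (+69 from intervention) = -1293
  W = 194 − 5·13 − 3·(-1293) = 4008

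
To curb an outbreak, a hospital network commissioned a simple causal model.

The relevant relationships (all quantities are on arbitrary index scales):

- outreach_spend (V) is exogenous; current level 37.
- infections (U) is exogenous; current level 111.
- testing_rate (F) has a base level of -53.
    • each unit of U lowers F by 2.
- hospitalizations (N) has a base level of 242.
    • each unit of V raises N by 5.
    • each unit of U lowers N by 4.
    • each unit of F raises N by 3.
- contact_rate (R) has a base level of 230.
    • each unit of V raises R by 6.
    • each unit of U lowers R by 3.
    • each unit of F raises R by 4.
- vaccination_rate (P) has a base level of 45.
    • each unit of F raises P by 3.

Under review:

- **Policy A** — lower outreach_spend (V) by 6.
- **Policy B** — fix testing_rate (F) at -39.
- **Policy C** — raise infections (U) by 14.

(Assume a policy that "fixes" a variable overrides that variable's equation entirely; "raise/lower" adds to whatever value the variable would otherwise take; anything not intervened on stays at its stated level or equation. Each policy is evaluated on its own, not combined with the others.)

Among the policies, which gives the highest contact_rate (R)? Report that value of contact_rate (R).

Policy A (V − 6):
  V = 37 − 6 = 31
  U = 111
  F = -53 − 2·111 = -275
  R = 230 + 6·31 − 3·111 + 4·(-275) = -1017
Policy B (F := -39):
  V = 37
  U = 111
  F = -39
  R = 230 + 6·37 − 3·111 + 4·(-39) = -37
Policy C (U + 14):
  V = 37
  U = 111 + 14 = 125
  F = -53 − 2·125 = -303
  R = 230 + 6·37 − 3·125 + 4·(-303) = -1135
Comparing — Policy A: R=-1017, Policy B: R=-37, Policy C: R=-1135. Highest is -37 (Policy B).

-37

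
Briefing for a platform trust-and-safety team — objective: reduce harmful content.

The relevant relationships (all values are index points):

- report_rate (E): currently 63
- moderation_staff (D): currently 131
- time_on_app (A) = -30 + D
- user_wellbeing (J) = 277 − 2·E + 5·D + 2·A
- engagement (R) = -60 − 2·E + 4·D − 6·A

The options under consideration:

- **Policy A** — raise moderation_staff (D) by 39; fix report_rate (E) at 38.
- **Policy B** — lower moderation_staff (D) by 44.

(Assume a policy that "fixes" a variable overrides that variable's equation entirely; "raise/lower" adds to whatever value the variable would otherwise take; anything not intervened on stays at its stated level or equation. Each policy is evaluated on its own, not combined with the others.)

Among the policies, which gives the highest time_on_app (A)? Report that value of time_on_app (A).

Policy A (D + 39, E := 38):
  D = 131 + 39 = 170
  A = -30 + 170 = 140
Policy B (D − 44):
  D = 131 − 44 = 87
  A = -30 + 87 = 57
Comparing — Policy A: A=140, Policy B: A=57. Highest is 140 (Policy A).

140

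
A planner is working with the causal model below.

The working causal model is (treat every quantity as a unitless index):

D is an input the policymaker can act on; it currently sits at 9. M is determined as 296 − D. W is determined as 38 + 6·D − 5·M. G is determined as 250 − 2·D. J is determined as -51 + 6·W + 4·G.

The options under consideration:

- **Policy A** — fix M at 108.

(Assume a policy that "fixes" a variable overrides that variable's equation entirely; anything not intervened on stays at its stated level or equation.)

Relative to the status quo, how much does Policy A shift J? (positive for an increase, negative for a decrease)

5370

Baseline:
  D = 9
  M = 296 − 9 = 287
  W = 38 + 6·9 − 5·287 = -1343
  G = 250 − 2·9 = 232
  J = -51 + 6·(-1343) + 4·232 = -7181
Policy A (M := 108):
  D = 9
  M = 108
  W = 38 + 6·9 − 5·108 = -448
  G = 250 − 2·9 = 232
  J = -51 + 6·(-448) + 4·232 = -1811
Change in J: -1811 − (-7181) = 5370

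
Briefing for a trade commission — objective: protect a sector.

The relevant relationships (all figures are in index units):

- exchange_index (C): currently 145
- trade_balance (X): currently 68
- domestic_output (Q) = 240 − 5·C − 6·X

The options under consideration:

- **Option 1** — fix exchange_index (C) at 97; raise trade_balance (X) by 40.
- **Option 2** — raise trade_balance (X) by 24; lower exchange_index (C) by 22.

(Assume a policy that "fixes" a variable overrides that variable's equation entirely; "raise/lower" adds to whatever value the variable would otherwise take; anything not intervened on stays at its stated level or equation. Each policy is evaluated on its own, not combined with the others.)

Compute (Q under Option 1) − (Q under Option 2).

34

Option 1 (C := 97, X + 40):
  C = 97
  X = 68 + 40 = 108
  Q = 240 − 5·97 − 6·108 = -893
Option 2 (X + 24, C − 22):
  C = 145 − 22 = 123
  X = 68 + 24 = 92
  Q = 240 − 5·123 − 6·92 = -927
Q: -893 − (-927) = 34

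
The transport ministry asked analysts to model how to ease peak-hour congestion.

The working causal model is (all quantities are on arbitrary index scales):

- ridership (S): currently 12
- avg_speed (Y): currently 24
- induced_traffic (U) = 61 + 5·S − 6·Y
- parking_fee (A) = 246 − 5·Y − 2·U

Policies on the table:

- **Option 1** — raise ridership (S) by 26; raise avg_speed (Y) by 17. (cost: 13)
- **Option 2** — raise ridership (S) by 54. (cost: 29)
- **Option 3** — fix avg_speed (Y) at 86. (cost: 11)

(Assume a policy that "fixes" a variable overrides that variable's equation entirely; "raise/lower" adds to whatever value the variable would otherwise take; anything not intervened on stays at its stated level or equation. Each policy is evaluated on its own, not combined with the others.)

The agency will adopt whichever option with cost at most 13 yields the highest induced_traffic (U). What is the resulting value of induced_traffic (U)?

5

Option 1 (S + 26, Y + 17):
  S = 12 + 26 = 38
  Y = 24 + 17 = 41
  U = 61 + 5·38 − 6·41 = 5
Option 3 (Y := 86):
  S = 12
  Y = 86
  U = 61 + 5·12 − 6·86 = -395
Comparing — Option 1: U=5, Option 3: U=-395. Highest is 5 (Option 1).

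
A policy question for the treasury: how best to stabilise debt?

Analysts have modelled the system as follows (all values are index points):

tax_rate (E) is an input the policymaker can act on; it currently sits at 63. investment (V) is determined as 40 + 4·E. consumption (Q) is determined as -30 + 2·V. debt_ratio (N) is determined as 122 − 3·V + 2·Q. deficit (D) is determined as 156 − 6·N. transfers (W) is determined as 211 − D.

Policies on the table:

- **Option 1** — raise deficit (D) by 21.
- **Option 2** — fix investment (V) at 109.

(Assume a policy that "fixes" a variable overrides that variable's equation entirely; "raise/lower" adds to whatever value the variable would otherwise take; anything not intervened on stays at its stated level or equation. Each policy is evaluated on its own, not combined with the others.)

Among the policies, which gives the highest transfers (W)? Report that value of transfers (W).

Option 1 (D + 21):
  E = 63
  V = 40 + 4·63 = 292
  Q = -30 + 2·292 = 554
  N = 122 − 3·292 + 2·554 = 354
  D = 156 − 6·354 (+21 from intervention) = -1947
  W = 211 − (-1947) = 2158
Option 2 (V := 109):
  E = 63
  V = 109
  Q = -30 + 2·109 = 188
  N = 122 − 3·109 + 2·188 = 171
  D = 156 − 6·171 = -870
  W = 211 − (-870) = 1081
Comparing — Option 1: W=2158, Option 2: W=1081. Highest is 2158 (Option 1).

2158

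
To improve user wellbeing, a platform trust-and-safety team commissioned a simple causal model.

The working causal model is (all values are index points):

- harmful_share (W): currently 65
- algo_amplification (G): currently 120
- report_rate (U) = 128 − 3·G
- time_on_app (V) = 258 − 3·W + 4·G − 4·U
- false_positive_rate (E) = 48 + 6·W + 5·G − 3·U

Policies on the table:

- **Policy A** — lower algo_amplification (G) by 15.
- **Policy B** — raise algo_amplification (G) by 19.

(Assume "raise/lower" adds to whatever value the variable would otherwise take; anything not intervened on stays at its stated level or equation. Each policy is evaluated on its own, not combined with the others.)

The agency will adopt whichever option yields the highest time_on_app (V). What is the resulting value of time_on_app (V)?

Policy A (G − 15):
  W = 65
  G = 120 − 15 = 105
  U = 128 − 3·105 = -187
  V = 258 − 3·65 + 4·105 − 4·(-187) = 1231
Policy B (G + 19):
  W = 65
  G = 120 + 19 = 139
  U = 128 − 3·139 = -289
  V = 258 − 3·65 + 4·139 − 4·(-289) = 1775
Comparing — Policy A: V=1231, Policy B: V=1775. Highest is 1775 (Policy B).

1775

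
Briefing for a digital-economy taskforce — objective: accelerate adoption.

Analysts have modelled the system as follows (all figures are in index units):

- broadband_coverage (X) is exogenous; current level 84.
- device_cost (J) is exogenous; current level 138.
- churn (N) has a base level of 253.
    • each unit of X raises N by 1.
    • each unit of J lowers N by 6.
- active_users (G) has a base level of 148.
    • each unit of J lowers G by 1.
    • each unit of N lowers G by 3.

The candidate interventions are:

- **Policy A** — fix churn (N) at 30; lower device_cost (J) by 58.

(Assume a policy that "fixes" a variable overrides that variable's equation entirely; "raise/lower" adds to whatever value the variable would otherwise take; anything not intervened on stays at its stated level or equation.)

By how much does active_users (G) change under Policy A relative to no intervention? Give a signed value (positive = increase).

-1505

Baseline:
  X = 84
  J = 138
  N = 253 + 84 − 6·138 = -491
  G = 148 − 138 − 3·(-491) = 1483
Policy A (N := 30, J − 58):
  X = 84
  J = 138 − 58 = 80
  N = 30
  G = 148 − 80 − 3·30 = -22
Change in G: -22 − 1483 = -1505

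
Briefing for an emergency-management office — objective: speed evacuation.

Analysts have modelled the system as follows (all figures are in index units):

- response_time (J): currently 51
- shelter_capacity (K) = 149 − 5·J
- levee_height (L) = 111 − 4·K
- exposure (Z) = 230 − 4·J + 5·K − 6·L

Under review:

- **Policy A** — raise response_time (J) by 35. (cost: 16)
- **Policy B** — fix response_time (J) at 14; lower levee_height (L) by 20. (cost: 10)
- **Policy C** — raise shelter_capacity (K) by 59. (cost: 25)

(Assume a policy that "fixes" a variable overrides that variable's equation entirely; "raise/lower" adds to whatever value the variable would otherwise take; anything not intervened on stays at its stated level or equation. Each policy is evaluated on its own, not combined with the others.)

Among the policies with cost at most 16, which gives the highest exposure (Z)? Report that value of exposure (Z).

Policy A (J + 35):
  J = 51 + 35 = 86
  K = 149 − 5·86 = -281
  L = 111 − 4·(-281) = 1235
  Z = 230 − 4·86 + 5·(-281) − 6·1235 = -8929
Policy B (J := 14, L − 20):
  J = 14
  K = 149 − 5·14 = 79
  L = 111 − 4·79 (−20 from intervention) = -225
  Z = 230 − 4·14 + 5·79 − 6·(-225) = 1919
Comparing — Policy A: Z=-8929, Policy B: Z=1919. Highest is 1919 (Policy B).

1919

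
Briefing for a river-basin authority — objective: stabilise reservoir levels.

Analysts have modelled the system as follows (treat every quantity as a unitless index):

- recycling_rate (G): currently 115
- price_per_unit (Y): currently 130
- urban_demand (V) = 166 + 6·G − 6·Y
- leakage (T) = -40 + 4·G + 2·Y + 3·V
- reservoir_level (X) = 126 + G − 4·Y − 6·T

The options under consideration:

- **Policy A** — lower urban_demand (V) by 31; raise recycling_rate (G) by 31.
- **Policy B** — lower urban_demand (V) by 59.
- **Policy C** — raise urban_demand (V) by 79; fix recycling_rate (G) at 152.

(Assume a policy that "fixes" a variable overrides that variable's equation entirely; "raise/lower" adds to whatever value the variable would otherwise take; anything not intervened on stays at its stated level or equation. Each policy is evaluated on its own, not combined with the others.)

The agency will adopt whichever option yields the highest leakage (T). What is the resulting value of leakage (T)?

1959

Policy A (V − 31, G + 31):
  G = 115 + 31 = 146
  Y = 130
  V = 166 + 6·146 − 6·130 (−31 from intervention) = 231
  T = -40 + 4·146 + 2·130 + 3·231 = 1497
Policy B (V − 59):
  G = 115
  Y = 130
  V = 166 + 6·115 − 6·130 (−59 from intervention) = 17
  T = -40 + 4·115 + 2·130 + 3·17 = 731
Policy C (V + 79, G := 152):
  G = 152
  Y = 130
  V = 166 + 6·152 − 6·130 (+79 from intervention) = 377
  T = -40 + 4·152 + 2·130 + 3·377 = 1959
Comparing — Policy A: T=1497, Policy B: T=731, Policy C: T=1959. Highest is 1959 (Policy C).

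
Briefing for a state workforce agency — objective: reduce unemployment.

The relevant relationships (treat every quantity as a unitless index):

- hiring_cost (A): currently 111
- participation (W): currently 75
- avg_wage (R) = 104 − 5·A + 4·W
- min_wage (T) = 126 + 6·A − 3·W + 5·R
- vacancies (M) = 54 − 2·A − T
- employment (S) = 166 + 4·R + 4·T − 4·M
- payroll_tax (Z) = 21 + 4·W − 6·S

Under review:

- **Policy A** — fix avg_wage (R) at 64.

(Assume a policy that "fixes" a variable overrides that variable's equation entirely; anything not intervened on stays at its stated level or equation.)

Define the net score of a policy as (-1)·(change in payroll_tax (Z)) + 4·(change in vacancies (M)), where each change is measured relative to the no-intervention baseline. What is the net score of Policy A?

52460

Baseline:
  A = 111
  W = 75
  R = 104 − 5·111 + 4·75 = -151
  T = 126 + 6·111 − 3·75 + 5·(-151) = -188
  M = 54 − 2·111 − (-188) = 20
  S = 166 + 4·(-151) + 4·(-188) − 4·20 = -1270
  Z = 21 + 4·75 − 6·(-1270) = 7941
Policy A (R := 64):
  A = 111
  W = 75
  R = 64
  T = 126 + 6·111 − 3·75 + 5·64 = 887
  M = 54 − 2·111 − 887 = -1055
  S = 166 + 4·64 + 4·887 − 4·(-1055) = 8190
  Z = 21 + 4·75 − 6·8190 = -48819
ΔZ = -48819 − 7941 = -56760; ΔM = -1055 − 20 = -1075
Score = (-1)·(-56760) + 4·(-1075) = 52460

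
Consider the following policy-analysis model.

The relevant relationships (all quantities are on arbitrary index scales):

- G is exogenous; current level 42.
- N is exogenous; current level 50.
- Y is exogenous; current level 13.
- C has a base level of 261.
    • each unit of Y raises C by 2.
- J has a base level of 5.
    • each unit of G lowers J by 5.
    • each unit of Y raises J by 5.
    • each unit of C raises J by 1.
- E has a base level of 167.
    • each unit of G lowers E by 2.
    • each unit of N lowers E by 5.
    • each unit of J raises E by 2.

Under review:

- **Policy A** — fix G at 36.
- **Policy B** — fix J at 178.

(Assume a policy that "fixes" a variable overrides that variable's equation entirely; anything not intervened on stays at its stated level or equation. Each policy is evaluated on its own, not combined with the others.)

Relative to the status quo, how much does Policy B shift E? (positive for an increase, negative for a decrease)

62

Baseline:
  G = 42
  N = 50
  Y = 13
  C = 261 + 2·13 = 287
  J = 5 − 5·42 + 5·13 + 287 = 147
  E = 167 − 2·42 − 5·50 + 2·147 = 127
Policy B (J := 178):
  G = 42
  N = 50
  Y = 13
  C = 261 + 2·13 = 287
  J = 178
  E = 167 − 2·42 − 5·50 + 2·178 = 189
Change in E: 189 − 127 = 62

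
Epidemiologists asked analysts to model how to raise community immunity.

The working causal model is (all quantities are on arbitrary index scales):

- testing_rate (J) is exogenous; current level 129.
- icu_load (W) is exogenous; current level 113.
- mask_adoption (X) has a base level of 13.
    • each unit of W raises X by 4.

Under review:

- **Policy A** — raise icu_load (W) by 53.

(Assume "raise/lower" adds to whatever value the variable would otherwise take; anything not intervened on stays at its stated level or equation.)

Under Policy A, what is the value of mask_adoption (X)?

677

Policy A (W + 53):
  W = 113 + 53 = 166
  X = 13 + 4·166 = 677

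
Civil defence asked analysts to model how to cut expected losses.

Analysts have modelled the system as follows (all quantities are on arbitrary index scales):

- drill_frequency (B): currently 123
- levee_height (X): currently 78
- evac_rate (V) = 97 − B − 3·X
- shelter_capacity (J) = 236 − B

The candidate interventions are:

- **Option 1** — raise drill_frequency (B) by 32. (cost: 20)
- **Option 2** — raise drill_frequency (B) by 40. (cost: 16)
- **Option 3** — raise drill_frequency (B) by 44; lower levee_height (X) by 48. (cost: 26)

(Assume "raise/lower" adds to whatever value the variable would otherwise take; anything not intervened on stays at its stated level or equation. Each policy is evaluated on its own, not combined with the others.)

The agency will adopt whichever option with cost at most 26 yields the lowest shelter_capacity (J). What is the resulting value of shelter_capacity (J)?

Option 1 (B + 32):
  B = 123 + 32 = 155
  J = 236 − 155 = 81
Option 2 (B + 40):
  B = 123 + 40 = 163
  J = 236 − 163 = 73
Option 3 (B + 44, X − 48):
  B = 123 + 44 = 167
  J = 236 − 167 = 69
Comparing — Option 1: J=81, Option 2: J=73, Option 3: J=69. Lowest is 69 (Option 3).

69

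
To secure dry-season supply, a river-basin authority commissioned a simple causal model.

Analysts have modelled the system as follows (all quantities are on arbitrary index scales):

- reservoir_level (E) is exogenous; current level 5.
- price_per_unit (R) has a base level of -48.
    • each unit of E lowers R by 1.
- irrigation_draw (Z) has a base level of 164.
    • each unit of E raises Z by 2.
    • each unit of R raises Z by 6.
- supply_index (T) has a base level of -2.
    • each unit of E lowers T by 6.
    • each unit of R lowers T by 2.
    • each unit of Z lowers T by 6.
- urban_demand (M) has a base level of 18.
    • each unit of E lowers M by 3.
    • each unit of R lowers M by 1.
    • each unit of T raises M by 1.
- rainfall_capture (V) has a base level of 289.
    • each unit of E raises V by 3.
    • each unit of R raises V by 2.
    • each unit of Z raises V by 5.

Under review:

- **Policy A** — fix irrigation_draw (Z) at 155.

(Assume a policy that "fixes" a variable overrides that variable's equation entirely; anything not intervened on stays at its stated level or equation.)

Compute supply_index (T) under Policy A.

Policy A (Z := 155):
  E = 5
  R = -48 − 5 = -53
  Z = 155
  T = -2 − 6·5 − 2·(-53) − 6·155 = -856

-856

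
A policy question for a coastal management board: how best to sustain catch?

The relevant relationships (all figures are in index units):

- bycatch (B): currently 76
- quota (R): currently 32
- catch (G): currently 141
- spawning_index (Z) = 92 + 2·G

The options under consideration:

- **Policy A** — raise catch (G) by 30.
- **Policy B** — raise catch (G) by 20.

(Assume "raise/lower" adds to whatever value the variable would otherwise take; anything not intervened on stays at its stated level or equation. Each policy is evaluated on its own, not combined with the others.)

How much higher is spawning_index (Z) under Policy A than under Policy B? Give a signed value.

Policy A (G + 30):
  G = 141 + 30 = 171
  Z = 92 + 2·171 = 434
Policy B (G + 20):
  G = 141 + 20 = 161
  Z = 92 + 2·161 = 414
Z: 434 − 414 = 20

20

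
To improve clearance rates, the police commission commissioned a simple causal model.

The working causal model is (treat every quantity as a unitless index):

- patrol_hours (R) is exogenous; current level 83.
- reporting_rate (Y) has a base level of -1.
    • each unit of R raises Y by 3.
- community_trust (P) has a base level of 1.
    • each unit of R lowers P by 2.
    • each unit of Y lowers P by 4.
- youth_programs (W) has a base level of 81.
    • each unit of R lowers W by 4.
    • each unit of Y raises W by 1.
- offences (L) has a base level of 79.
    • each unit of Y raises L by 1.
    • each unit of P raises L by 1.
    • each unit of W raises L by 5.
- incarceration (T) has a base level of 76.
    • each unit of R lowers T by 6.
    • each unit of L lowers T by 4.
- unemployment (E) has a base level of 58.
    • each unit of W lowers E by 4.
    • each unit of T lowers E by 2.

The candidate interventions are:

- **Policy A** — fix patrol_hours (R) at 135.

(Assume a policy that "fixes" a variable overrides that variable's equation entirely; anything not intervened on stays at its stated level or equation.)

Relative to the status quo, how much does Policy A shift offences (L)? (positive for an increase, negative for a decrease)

Baseline:
  R = 83
  Y = -1 + 3·83 = 248
  P = 1 − 2·83 − 4·248 = -1157
  W = 81 − 4·83 + 248 = -3
  L = 79 + 248 + (-1157) + 5·(-3) = -845
Policy A (R := 135):
  R = 135
  Y = -1 + 3·135 = 404
  P = 1 − 2·135 − 4·404 = -1885
  W = 81 − 4·135 + 404 = -55
  L = 79 + 404 + (-1885) + 5·(-55) = -1677
Change in L: -1677 − (-845) = -832

-832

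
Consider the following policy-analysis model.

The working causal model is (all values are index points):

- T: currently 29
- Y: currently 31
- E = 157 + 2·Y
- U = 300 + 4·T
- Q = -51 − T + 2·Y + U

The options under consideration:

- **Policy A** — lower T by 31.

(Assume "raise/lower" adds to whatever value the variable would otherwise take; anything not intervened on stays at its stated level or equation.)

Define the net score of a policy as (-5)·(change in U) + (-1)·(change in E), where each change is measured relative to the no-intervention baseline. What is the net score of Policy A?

Baseline:
  T = 29
  Y = 31
  E = 157 + 2·31 = 219
  U = 300 + 4·29 = 416
Policy A (T − 31):
  T = 29 − 31 = -2
  Y = 31
  E = 157 + 2·31 = 219
  U = 300 + 4·(-2) = 292
ΔU = 292 − 416 = -124; ΔE = 219 − 219 = 0
Score = (-5)·(-124) + (-1)·0 = 620

620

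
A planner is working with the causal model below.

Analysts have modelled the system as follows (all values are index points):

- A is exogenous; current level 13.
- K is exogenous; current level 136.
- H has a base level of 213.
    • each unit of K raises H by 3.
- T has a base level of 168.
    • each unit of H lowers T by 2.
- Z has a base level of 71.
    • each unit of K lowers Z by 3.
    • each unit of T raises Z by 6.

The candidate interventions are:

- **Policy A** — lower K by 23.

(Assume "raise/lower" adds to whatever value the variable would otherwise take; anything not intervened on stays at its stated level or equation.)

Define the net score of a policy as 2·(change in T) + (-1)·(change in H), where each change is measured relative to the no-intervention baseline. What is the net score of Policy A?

345

Baseline:
  K = 136
  H = 213 + 3·136 = 621
  T = 168 − 2·621 = -1074
Policy A (K − 23):
  K = 136 − 23 = 113
  H = 213 + 3·113 = 552
  T = 168 − 2·552 = -936
ΔT = -936 − (-1074) = 138; ΔH = 552 − 621 = -69
Score = 2·138 + (-1)·(-69) = 345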